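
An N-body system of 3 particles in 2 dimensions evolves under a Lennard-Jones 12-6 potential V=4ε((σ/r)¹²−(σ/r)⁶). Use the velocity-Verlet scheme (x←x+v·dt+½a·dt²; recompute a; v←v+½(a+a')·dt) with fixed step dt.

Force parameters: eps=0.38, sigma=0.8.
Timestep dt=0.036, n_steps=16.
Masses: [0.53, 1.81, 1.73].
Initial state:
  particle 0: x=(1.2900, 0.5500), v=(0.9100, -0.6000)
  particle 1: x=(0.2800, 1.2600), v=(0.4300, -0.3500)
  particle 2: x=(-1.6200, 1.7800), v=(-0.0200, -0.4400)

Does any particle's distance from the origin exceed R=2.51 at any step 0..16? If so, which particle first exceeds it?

step 0: x0=(1.2900, 0.5500) x1=(0.2800, 1.2600) x2=(-1.6200, 1.7800)
step 1: x0=(1.3223, 0.5287) x1=(0.2956, 1.2473) x2=(-1.6207, 1.7642)
step 2: x0=(1.3537, 0.5081) x1=(0.3115, 1.2344) x2=(-1.6214, 1.7483)
step 3: x0=(1.3844, 0.4879) x1=(0.3275, 1.2214) x2=(-1.6221, 1.7325)
step 4: x0=(1.4143, 0.4683) x1=(0.3438, 1.2083) x2=(-1.6228, 1.7166)
step 5: x0=(1.4435, 0.4492) x1=(0.3602, 1.1950) x2=(-1.6234, 1.7008)
step 6: x0=(1.4721, 0.4304) x1=(0.3769, 1.1815) x2=(-1.6241, 1.6849)
step 7: x0=(1.5002, 0.4121) x1=(0.3937, 1.1680) x2=(-1.6247, 1.6690)
step 8: x0=(1.5276, 0.3942) x1=(0.4106, 1.1543) x2=(-1.6253, 1.6532)
step 9: x0=(1.5545, 0.3767) x1=(0.4277, 1.1406) x2=(-1.6259, 1.6373)
step 10: x0=(1.5809, 0.3595) x1=(0.4449, 1.1267) x2=(-1.6265, 1.6214)
step 11: x0=(1.6068, 0.3426) x1=(0.4623, 1.1128) x2=(-1.6271, 1.6056)
step 12: x0=(1.6322, 0.3261) x1=(0.4798, 1.0987) x2=(-1.6277, 1.5897)
step 13: x0=(1.6572, 0.3098) x1=(0.4974, 1.0846) x2=(-1.6283, 1.5738)
step 14: x0=(1.6817, 0.2939) x1=(0.5152, 1.0704) x2=(-1.6289, 1.5579)
step 15: x0=(1.7058, 0.2782) x1=(0.5331, 1.0561) x2=(-1.6294, 1.5420)
step 16: x0=(1.7295, 0.2628) x1=(0.5510, 1.0417) x2=(-1.6300, 1.5262)

no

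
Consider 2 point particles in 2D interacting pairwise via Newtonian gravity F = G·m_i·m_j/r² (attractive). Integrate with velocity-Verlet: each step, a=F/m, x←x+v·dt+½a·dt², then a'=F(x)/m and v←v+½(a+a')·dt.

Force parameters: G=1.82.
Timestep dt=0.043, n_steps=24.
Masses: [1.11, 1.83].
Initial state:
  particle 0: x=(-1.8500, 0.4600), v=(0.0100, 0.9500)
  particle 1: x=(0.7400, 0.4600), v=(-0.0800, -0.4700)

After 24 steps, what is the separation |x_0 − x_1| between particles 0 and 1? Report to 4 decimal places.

2.4922

step 0: x0=(-1.8500, 0.4600) x1=(0.7400, 0.4600)
step 1: x0=(-1.8491, 0.5009) x1=(0.7363, 0.4398)
step 2: x0=(-1.8473, 0.5417) x1=(0.7320, 0.4196)
step 3: x0=(-1.8446, 0.5825) x1=(0.7272, 0.3994)
step 4: x0=(-1.8409, 0.6232) x1=(0.7218, 0.3793)
step 5: x0=(-1.8363, 0.6638) x1=(0.7158, 0.3592)
step 6: x0=(-1.8308, 0.7043) x1=(0.7093, 0.3392)
step 7: x0=(-1.8244, 0.7447) x1=(0.7022, 0.3193)
step 8: x0=(-1.8170, 0.7850) x1=(0.6946, 0.2994)
step 9: x0=(-1.8088, 0.8250) x1=(0.6864, 0.2797)
step 10: x0=(-1.7995, 0.8649) x1=(0.6776, 0.2601)
step 11: x0=(-1.7894, 0.9045) x1=(0.6683, 0.2406)
step 12: x0=(-1.7784, 0.9439) x1=(0.6584, 0.2213)
step 13: x0=(-1.7664, 0.9830) x1=(0.6480, 0.2022)
step 14: x0=(-1.7536, 1.0218) x1=(0.6370, 0.1832)
step 15: x0=(-1.7398, 1.0603) x1=(0.6255, 0.1644)
step 16: x0=(-1.7251, 1.0984) x1=(0.6134, 0.1458)
step 17: x0=(-1.7096, 1.1362) x1=(0.6008, 0.1275)
step 18: x0=(-1.6931, 1.1736) x1=(0.5876, 0.1094)
step 19: x0=(-1.6758, 1.2106) x1=(0.5739, 0.0915)
step 20: x0=(-1.6576, 1.2472) x1=(0.5597, 0.0739)
step 21: x0=(-1.6385, 1.2833) x1=(0.5449, 0.0566)
step 22: x0=(-1.6186, 1.3189) x1=(0.5297, 0.0395)
step 23: x0=(-1.5978, 1.3540) x1=(0.5139, 0.0228)
step 24: x0=(-1.5762, 1.3886) x1=(0.4976, 0.0064)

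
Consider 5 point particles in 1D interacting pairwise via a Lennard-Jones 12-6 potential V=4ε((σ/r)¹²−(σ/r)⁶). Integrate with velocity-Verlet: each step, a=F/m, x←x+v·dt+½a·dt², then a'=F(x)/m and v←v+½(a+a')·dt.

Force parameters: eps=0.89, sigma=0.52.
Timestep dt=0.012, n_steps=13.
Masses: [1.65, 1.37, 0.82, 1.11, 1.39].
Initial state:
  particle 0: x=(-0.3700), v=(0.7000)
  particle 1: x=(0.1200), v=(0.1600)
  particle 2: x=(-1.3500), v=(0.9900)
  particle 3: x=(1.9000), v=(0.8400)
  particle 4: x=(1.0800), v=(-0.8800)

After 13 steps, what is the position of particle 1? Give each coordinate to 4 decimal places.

(0.4116)

step 0: x0=(-0.3700) x1=(0.1200) x2=(-1.3500) x3=(1.9000) x4=(1.0800)
step 1: x0=(-0.3667) x1=(0.1280) x2=(-1.3381) x3=(1.9100) x4=(1.0695)
step 2: x0=(-0.3720) x1=(0.1465) x2=(-1.3261) x3=(1.9198) x4=(1.0590)
step 3: x0=(-0.3812) x1=(0.1696) x2=(-1.3139) x3=(1.9295) x4=(1.0486)
step 4: x0=(-0.3914) x1=(0.1940) x2=(-1.3017) x3=(1.9390) x4=(1.0382)
step 5: x0=(-0.4016) x1=(0.2186) x2=(-1.2893) x3=(1.9485) x4=(1.0277)
step 6: x0=(-0.4117) x1=(0.2428) x2=(-1.2768) x3=(1.9578) x4=(1.0172)
step 7: x0=(-0.4214) x1=(0.2669) x2=(-1.2641) x3=(1.9671) x4=(1.0064)
step 8: x0=(-0.4309) x1=(0.2909) x2=(-1.2511) x3=(1.9763) x4=(0.9955)
step 9: x0=(-0.4403) x1=(0.3149) x2=(-1.2379) x3=(1.9854) x4=(0.9843)
step 10: x0=(-0.4497) x1=(0.3391) x2=(-1.2244) x3=(1.9945) x4=(0.9727)
step 11: x0=(-0.4590) x1=(0.3635) x2=(-1.2105) x3=(2.0036) x4=(0.9607)
step 12: x0=(-0.4685) x1=(0.3879) x2=(-1.1962) x3=(2.0126) x4=(0.9485)
step 13: x0=(-0.4780) x1=(0.4116) x2=(-1.1814) x3=(2.0215) x4=(0.9370)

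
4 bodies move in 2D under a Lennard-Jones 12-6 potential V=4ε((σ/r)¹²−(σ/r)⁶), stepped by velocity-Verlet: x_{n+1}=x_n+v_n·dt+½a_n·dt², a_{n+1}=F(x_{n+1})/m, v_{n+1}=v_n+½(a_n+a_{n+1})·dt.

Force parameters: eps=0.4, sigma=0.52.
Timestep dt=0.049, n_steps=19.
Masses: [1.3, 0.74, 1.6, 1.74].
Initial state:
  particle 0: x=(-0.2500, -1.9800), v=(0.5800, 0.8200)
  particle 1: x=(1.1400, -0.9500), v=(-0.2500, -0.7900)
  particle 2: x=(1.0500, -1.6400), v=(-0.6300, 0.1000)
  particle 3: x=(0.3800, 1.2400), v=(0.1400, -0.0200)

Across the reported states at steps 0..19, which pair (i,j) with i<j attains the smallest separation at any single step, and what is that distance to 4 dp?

pair (1,2), distance 0.5237

step 0: x0=(-0.2500, -1.9800) x1=(1.1400, -0.9500) x2=(1.0500, -1.6400) x3=(0.3800, 1.2400)
step 1: x0=(-0.2216, -1.9398) x1=(1.1274, -0.9912) x2=(1.0193, -1.6339) x3=(0.3869, 1.2390)
step 2: x0=(-0.1930, -1.8996) x1=(1.1138, -1.0384) x2=(0.9889, -1.6252) x3=(0.3937, 1.2380)
step 3: x0=(-0.1644, -1.8594) x1=(1.0995, -1.0888) x2=(0.9589, -1.6149) x3=(0.4006, 1.2371)
step 4: x0=(-0.1357, -1.8191) x1=(1.0909, -1.1176) x2=(0.9260, -1.6146) x3=(0.4074, 1.2361)
step 5: x0=(-0.1067, -1.7788) x1=(1.0988, -1.0968) x2=(0.8854, -1.6374) x3=(0.4143, 1.2351)
step 6: x0=(-0.0773, -1.7384) x1=(1.1069, -1.0754) x2=(0.8444, -1.6605) x3=(0.4212, 1.2341)
step 7: x0=(-0.0474, -1.6979) x1=(1.1124, -1.0594) x2=(0.8040, -1.6811) x3=(0.4280, 1.2331)
step 8: x0=(-0.0165, -1.6574) x1=(1.1157, -1.0481) x2=(0.7639, -1.6996) x3=(0.4349, 1.2321)
step 9: x0=(0.0162, -1.6170) x1=(1.1169, -1.0402) x2=(0.7234, -1.7164) x3=(0.4417, 1.2311)
step 10: x0=(0.0514, -1.5768) x1=(1.1167, -1.0348) x2=(0.6814, -1.7319) x3=(0.4486, 1.2302)
step 11: x0=(0.0901, -1.5375) x1=(1.1152, -1.0313) x2=(0.6373, -1.7458) x3=(0.4555, 1.2292)
step 12: x0=(0.1291, -1.4982) x1=(1.1125, -1.0293) x2=(0.5933, -1.7591) x3=(0.4623, 1.2282)
step 13: x0=(0.1498, -1.4484) x1=(1.1089, -1.0283) x2=(0.5647, -1.7803) x3=(0.4692, 1.2272)
step 14: x0=(0.1534, -1.3846) x1=(1.1043, -1.0284) x2=(0.5505, -1.8124) x3=(0.4761, 1.2262)
step 15: x0=(0.1573, -1.3207) x1=(1.0987, -1.0292) x2=(0.5365, -1.8443) x3=(0.4829, 1.2252)
step 16: x0=(0.1635, -1.2595) x1=(1.0922, -1.0308) x2=(0.5210, -1.8736) x3=(0.4898, 1.2242)
step 17: x0=(0.1715, -1.2005) x1=(1.0845, -1.0330) x2=(0.5046, -1.9009) x3=(0.4966, 1.2232)
step 18: x0=(0.1808, -1.1429) x1=(1.0757, -1.0357) x2=(0.4877, -1.9268) x3=(0.5035, 1.2222)
step 19: x0=(0.1911, -1.0861) x1=(1.0655, -1.0389) x2=(0.4705, -1.9518) x3=(0.5104, 1.2212)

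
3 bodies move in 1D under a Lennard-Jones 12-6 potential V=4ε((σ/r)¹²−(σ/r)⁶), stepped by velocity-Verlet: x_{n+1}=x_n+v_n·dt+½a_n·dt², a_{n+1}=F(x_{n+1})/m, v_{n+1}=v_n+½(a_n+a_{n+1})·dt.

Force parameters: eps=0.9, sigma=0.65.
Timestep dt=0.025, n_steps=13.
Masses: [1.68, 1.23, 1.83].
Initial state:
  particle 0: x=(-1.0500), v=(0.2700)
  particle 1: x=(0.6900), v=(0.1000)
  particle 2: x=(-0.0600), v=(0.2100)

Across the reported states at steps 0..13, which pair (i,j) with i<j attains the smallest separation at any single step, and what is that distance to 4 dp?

step 0: x0=(-1.0500) x1=(0.6900) x2=(-0.0600)
step 1: x0=(-1.0430) x1=(0.6920) x2=(-0.0547)
step 2: x0=(-1.0354) x1=(0.6932) x2=(-0.0493)
step 3: x0=(-1.0272) x1=(0.6937) x2=(-0.0440)
step 4: x0=(-1.0185) x1=(0.6937) x2=(-0.0389)
step 5: x0=(-1.0091) x1=(0.6935) x2=(-0.0343)
step 6: x0=(-0.9992) x1=(0.6935) x2=(-0.0302)
step 7: x0=(-0.9886) x1=(0.6938) x2=(-0.0270)
step 8: x0=(-0.9773) x1=(0.6946) x2=(-0.0248)
step 9: x0=(-0.9654) x1=(0.6963) x2=(-0.0237)
step 10: x0=(-0.9527) x1=(0.6985) x2=(-0.0238)
step 11: x0=(-0.9392) x1=(0.7013) x2=(-0.0249)
step 12: x0=(-0.9249) x1=(0.7042) x2=(-0.0269)
step 13: x0=(-0.9096) x1=(0.7070) x2=(-0.0297)

pair (1,2), distance 0.7195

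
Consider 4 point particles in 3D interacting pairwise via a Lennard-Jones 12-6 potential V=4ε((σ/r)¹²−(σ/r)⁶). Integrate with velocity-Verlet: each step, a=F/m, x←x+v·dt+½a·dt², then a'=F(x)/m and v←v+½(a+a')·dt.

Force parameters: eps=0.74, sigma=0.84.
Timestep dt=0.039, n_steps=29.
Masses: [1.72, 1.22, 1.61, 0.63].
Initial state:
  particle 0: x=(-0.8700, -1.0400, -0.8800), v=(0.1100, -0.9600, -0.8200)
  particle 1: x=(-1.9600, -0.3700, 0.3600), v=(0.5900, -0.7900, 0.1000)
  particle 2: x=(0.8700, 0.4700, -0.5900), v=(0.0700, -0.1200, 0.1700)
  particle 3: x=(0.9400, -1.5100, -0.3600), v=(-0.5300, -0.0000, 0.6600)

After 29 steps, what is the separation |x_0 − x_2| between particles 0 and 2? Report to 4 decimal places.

3.2613

step 0: x0=(-0.8700, -1.0400, -0.8800) x1=(-1.9600, -0.3700, 0.3600) x2=(0.8700, 0.4700, -0.5900) x3=(0.9400, -1.5100, -0.3600)
step 1: x0=(-0.8657, -1.0774, -0.9119) x1=(-1.9369, -0.4008, 0.3639) x2=(0.8727, 0.4653, -0.5834) x3=(0.9193, -1.5099, -0.3343)
step 2: x0=(-0.8614, -1.1148, -0.9438) x1=(-1.9138, -0.4317, 0.3676) x2=(0.8754, 0.4605, -0.5767) x3=(0.8984, -1.5097, -0.3086)
step 3: x0=(-0.8571, -1.1522, -0.9756) x1=(-1.8906, -0.4626, 0.3713) x2=(0.8781, 0.4557, -0.5701) x3=(0.8773, -1.5093, -0.2830)
step 4: x0=(-0.8528, -1.1895, -1.0073) x1=(-1.8673, -0.4936, 0.3749) x2=(0.8808, 0.4508, -0.5634) x3=(0.8561, -1.5088, -0.2575)
step 5: x0=(-0.8484, -1.2268, -1.0389) x1=(-1.8440, -0.5246, 0.3784) x2=(0.8835, 0.4459, -0.5568) x3=(0.8348, -1.5081, -0.2321)
step 6: x0=(-0.8440, -1.2641, -1.0704) x1=(-1.8206, -0.5557, 0.3818) x2=(0.8862, 0.4409, -0.5501) x3=(0.8133, -1.5072, -0.2068)
step 7: x0=(-0.8396, -1.3014, -1.1019) x1=(-1.7972, -0.5867, 0.3852) x2=(0.8888, 0.4359, -0.5435) x3=(0.7916, -1.5062, -0.1815)
step 8: x0=(-0.8351, -1.3386, -1.1332) x1=(-1.7737, -0.6179, 0.3885) x2=(0.8915, 0.4307, -0.5368) x3=(0.7698, -1.5051, -0.1564)
step 9: x0=(-0.8307, -1.3759, -1.1645) x1=(-1.7501, -0.6490, 0.3917) x2=(0.8941, 0.4256, -0.5301) x3=(0.7478, -1.5038, -0.1314)
step 10: x0=(-0.8262, -1.4131, -1.1957) x1=(-1.7265, -0.6802, 0.3949) x2=(0.8967, 0.4204, -0.5234) x3=(0.7256, -1.5024, -0.1065)
step 11: x0=(-0.8216, -1.4503, -1.2269) x1=(-1.7029, -0.7114, 0.3980) x2=(0.8993, 0.4151, -0.5167) x3=(0.7034, -1.5008, -0.0817)
step 12: x0=(-0.8170, -1.4874, -1.2580) x1=(-1.6792, -0.7426, 0.4011) x2=(0.9019, 0.4098, -0.5100) x3=(0.6810, -1.4991, -0.0571)
step 13: x0=(-0.8124, -1.5246, -1.2890) x1=(-1.6555, -0.7738, 0.4041) x2=(0.9045, 0.4044, -0.5033) x3=(0.6584, -1.4973, -0.0325)
step 14: x0=(-0.8078, -1.5617, -1.3199) x1=(-1.6318, -0.8051, 0.4071) x2=(0.9071, 0.3990, -0.4965) x3=(0.6358, -1.4954, -0.0081)
step 15: x0=(-0.8031, -1.5988, -1.3508) x1=(-1.6080, -0.8364, 0.4100) x2=(0.9097, 0.3935, -0.4898) x3=(0.6130, -1.4933, 0.0162)
step 16: x0=(-0.7984, -1.6359, -1.3816) x1=(-1.5841, -0.8677, 0.4129) x2=(0.9122, 0.3880, -0.4830) x3=(0.5901, -1.4911, 0.0404)
step 17: x0=(-0.7937, -1.6730, -1.4123) x1=(-1.5603, -0.8990, 0.4157) x2=(0.9147, 0.3824, -0.4763) x3=(0.5671, -1.4887, 0.0644)
step 18: x0=(-0.7890, -1.7101, -1.4430) x1=(-1.5364, -0.9303, 0.4185) x2=(0.9173, 0.3767, -0.4695) x3=(0.5440, -1.4863, 0.0884)
step 19: x0=(-0.7842, -1.7471, -1.4736) x1=(-1.5124, -0.9617, 0.4213) x2=(0.9198, 0.3711, -0.4627) x3=(0.5208, -1.4837, 0.1123)
step 20: x0=(-0.7795, -1.7842, -1.5042) x1=(-1.4884, -0.9931, 0.4240) x2=(0.9223, 0.3653, -0.4559) x3=(0.4975, -1.4810, 0.1360)
step 21: x0=(-0.7747, -1.8212, -1.5348) x1=(-1.4643, -1.0245, 0.4267) x2=(0.9247, 0.3595, -0.4491) x3=(0.4741, -1.4782, 0.1597)
step 22: x0=(-0.7699, -1.8582, -1.5653) x1=(-1.4402, -1.0559, 0.4294) x2=(0.9272, 0.3537, -0.4422) x3=(0.4506, -1.4753, 0.1833)
step 23: x0=(-0.7651, -1.8952, -1.5958) x1=(-1.4159, -1.0874, 0.4320) x2=(0.9296, 0.3478, -0.4354) x3=(0.4269, -1.4722, 0.2068)
step 24: x0=(-0.7603, -1.9322, -1.6262) x1=(-1.3916, -1.1189, 0.4346) x2=(0.9321, 0.3419, -0.4285) x3=(0.4031, -1.4690, 0.2303)
step 25: x0=(-0.7555, -1.9691, -1.6566) x1=(-1.3672, -1.1504, 0.4372) x2=(0.9345, 0.3359, -0.4216) x3=(0.3790, -1.4656, 0.2537)
step 26: x0=(-0.7507, -2.0061, -1.6870) x1=(-1.3426, -1.1819, 0.4397) x2=(0.9369, 0.3299, -0.4147) x3=(0.3547, -1.4622, 0.2770)
step 27: x0=(-0.7459, -2.0430, -1.7173) x1=(-1.3179, -1.2134, 0.4422) x2=(0.9393, 0.3239, -0.4078) x3=(0.3301, -1.4585, 0.3003)
step 28: x0=(-0.7410, -2.0800, -1.7477) x1=(-1.2929, -1.2450, 0.4446) x2=(0.9416, 0.3178, -0.4009) x3=(0.3052, -1.4548, 0.3236)
step 29: x0=(-0.7362, -2.1169, -1.7780) x1=(-1.2677, -1.2767, 0.4470) x2=(0.9440, 0.3116, -0.3939) x3=(0.2797, -1.4508, 0.3468)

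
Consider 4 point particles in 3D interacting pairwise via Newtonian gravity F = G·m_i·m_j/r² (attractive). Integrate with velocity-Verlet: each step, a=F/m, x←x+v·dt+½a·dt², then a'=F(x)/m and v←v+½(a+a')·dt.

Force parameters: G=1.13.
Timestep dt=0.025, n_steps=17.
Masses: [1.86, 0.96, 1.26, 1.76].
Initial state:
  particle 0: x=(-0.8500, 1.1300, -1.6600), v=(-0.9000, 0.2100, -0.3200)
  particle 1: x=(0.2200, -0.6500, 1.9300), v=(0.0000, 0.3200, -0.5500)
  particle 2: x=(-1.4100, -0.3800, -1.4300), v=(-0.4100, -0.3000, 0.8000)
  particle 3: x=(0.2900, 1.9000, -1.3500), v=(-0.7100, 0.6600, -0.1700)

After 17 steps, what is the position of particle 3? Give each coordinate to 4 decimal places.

step 0: x0=(-0.8500, 1.1300, -1.6600) x1=(0.2200, -0.6500, 1.9300) x2=(-1.4100, -0.3800, -1.4300) x3=(0.2900, 1.9000, -1.3500)
step 1: x0=(-0.8723, 1.1353, -1.6679) x1=(0.2200, -0.6420, 1.9162) x2=(-1.4201, -0.3872, -1.4100) x3=(0.2719, 1.9163, -1.3543)
step 2: x0=(-0.8942, 1.1405, -1.6756) x1=(0.2199, -0.6338, 1.9021) x2=(-1.4299, -0.3938, -1.3901) x3=(0.2533, 1.9321, -1.3587)
step 3: x0=(-0.9157, 1.1458, -1.6830) x1=(0.2198, -0.6256, 1.8879) x2=(-1.4395, -0.3999, -1.3701) x3=(0.2341, 1.9474, -1.3633)
step 4: x0=(-0.9368, 1.1511, -1.6902) x1=(0.2196, -0.6173, 1.8736) x2=(-1.4488, -0.4054, -1.3503) x3=(0.2143, 1.9622, -1.3679)
step 5: x0=(-0.9576, 1.1564, -1.6972) x1=(0.2194, -0.6090, 1.8590) x2=(-1.4579, -0.4104, -1.3304) x3=(0.1939, 1.9766, -1.3727)
step 6: x0=(-0.9779, 1.1618, -1.7039) x1=(0.2191, -0.6005, 1.8442) x2=(-1.4667, -0.4148, -1.3107) x3=(0.1730, 1.9906, -1.3775)
step 7: x0=(-0.9979, 1.1672, -1.7105) x1=(0.2188, -0.5920, 1.8293) x2=(-1.4752, -0.4186, -1.2910) x3=(0.1516, 2.0040, -1.3825)
step 8: x0=(-1.0174, 1.1726, -1.7167) x1=(0.2184, -0.5834, 1.8142) x2=(-1.4836, -0.4220, -1.2713) x3=(0.1296, 2.0170, -1.3876)
step 9: x0=(-1.0366, 1.1781, -1.7228) x1=(0.2179, -0.5747, 1.7989) x2=(-1.4917, -0.4248, -1.2517) x3=(0.1070, 2.0296, -1.3928)
step 10: x0=(-1.0554, 1.1836, -1.7285) x1=(0.2174, -0.5659, 1.7834) x2=(-1.4996, -0.4270, -1.2323) x3=(0.0840, 2.0416, -1.3980)
step 11: x0=(-1.0738, 1.1891, -1.7341) x1=(0.2169, -0.5571, 1.7677) x2=(-1.5073, -0.4288, -1.2129) x3=(0.0604, 2.0532, -1.4034)
step 12: x0=(-1.0919, 1.1947, -1.7394) x1=(0.2162, -0.5481, 1.7519) x2=(-1.5147, -0.4300, -1.1935) x3=(0.0362, 2.0643, -1.4089)
step 13: x0=(-1.1095, 1.2004, -1.7444) x1=(0.2155, -0.5391, 1.7358) x2=(-1.5220, -0.4308, -1.1743) x3=(0.0116, 2.0750, -1.4145)
step 14: x0=(-1.1267, 1.2062, -1.7492) x1=(0.2147, -0.5300, 1.7196) x2=(-1.5290, -0.4310, -1.1552) x3=(-0.0136, 2.0851, -1.4202)
step 15: x0=(-1.1436, 1.2120, -1.7537) x1=(0.2139, -0.5208, 1.7032) x2=(-1.5359, -0.4307, -1.1361) x3=(-0.0393, 2.0948, -1.4259)
step 16: x0=(-1.1600, 1.2179, -1.7579) x1=(0.2130, -0.5115, 1.6865) x2=(-1.5426, -0.4300, -1.1172) x3=(-0.0656, 2.1040, -1.4318)
step 17: x0=(-1.1760, 1.2240, -1.7619) x1=(0.2120, -0.5022, 1.6697) x2=(-1.5490, -0.4287, -1.0984) x3=(-0.0923, 2.1127, -1.4378)

(-0.0923, 2.1127, -1.4378)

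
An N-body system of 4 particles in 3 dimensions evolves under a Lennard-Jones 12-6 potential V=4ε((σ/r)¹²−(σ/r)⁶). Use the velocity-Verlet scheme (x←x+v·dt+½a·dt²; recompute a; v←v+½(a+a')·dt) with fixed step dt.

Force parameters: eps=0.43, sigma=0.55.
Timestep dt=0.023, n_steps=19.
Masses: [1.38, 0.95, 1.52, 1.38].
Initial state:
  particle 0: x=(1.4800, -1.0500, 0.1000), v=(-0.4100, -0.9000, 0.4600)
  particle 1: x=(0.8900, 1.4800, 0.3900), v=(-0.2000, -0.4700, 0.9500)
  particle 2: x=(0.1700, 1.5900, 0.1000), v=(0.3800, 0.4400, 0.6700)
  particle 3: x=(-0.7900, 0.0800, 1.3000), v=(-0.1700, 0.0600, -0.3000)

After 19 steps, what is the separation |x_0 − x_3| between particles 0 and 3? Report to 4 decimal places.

step 0: x0=(1.4800, -1.0500, 0.1000) x1=(0.8900, 1.4800, 0.3900) x2=(0.1700, 1.5900, 0.1000) x3=(-0.7900, 0.0800, 1.3000)
step 1: x0=(1.4706, -1.0707, 0.1106) x1=(0.8851, 1.4692, 0.4117) x2=(0.1789, 1.6001, 0.1155) x3=(-0.7939, 0.0814, 1.2931)
step 2: x0=(1.4611, -1.0914, 0.1212) x1=(0.8796, 1.4586, 0.4332) x2=(0.1883, 1.6101, 0.1311) x3=(-0.7978, 0.0828, 1.2862)
step 3: x0=(1.4517, -1.1121, 0.1317) x1=(0.8734, 1.4481, 0.4544) x2=(0.1980, 1.6200, 0.1470) x3=(-0.8017, 0.0841, 1.2793)
step 4: x0=(1.4423, -1.1328, 0.1423) x1=(0.8665, 1.4378, 0.4752) x2=(0.2082, 1.6299, 0.1630) x3=(-0.8056, 0.0855, 1.2724)
step 5: x0=(1.4328, -1.1535, 0.1529) x1=(0.8589, 1.4276, 0.4958) x2=(0.2188, 1.6395, 0.1792) x3=(-0.8095, 0.0869, 1.2655)
step 6: x0=(1.4234, -1.1742, 0.1635) x1=(0.8506, 1.4177, 0.5159) x2=(0.2298, 1.6491, 0.1957) x3=(-0.8135, 0.0883, 1.2586)
step 7: x0=(1.4140, -1.1949, 0.1741) x1=(0.8415, 1.4081, 0.5357) x2=(0.2413, 1.6584, 0.2124) x3=(-0.8174, 0.0897, 1.2517)
step 8: x0=(1.4046, -1.2156, 0.1846) x1=(0.8317, 1.3988, 0.5551) x2=(0.2533, 1.6676, 0.2294) x3=(-0.8213, 0.0911, 1.2448)
step 9: x0=(1.3951, -1.2363, 0.1952) x1=(0.8211, 1.3899, 0.5740) x2=(0.2658, 1.6765, 0.2466) x3=(-0.8252, 0.0924, 1.2379)
step 10: x0=(1.3857, -1.2570, 0.2058) x1=(0.8097, 1.3814, 0.5925) x2=(0.2788, 1.6852, 0.2641) x3=(-0.8291, 0.0938, 1.2310)
step 11: x0=(1.3763, -1.2777, 0.2164) x1=(0.7975, 1.3733, 0.6105) x2=(0.2923, 1.6936, 0.2820) x3=(-0.8330, 0.0952, 1.2241)
step 12: x0=(1.3668, -1.2984, 0.2270) x1=(0.7846, 1.3658, 0.6279) x2=(0.3063, 1.7017, 0.3001) x3=(-0.8369, 0.0966, 1.2172)
step 13: x0=(1.3574, -1.3191, 0.2375) x1=(0.7709, 1.3587, 0.6449) x2=(0.3207, 1.7095, 0.3186) x3=(-0.8408, 0.0980, 1.2103)
step 14: x0=(1.3480, -1.3398, 0.2481) x1=(0.7565, 1.3521, 0.6614) x2=(0.3355, 1.7169, 0.3373) x3=(-0.8447, 0.0994, 1.2034)
step 15: x0=(1.3385, -1.3605, 0.2587) x1=(0.7417, 1.3460, 0.6775) x2=(0.3506, 1.7241, 0.3563) x3=(-0.8486, 0.1008, 1.1965)
step 16: x0=(1.3291, -1.3812, 0.2693) x1=(0.7265, 1.3402, 0.6934) x2=(0.3660, 1.7311, 0.3755) x3=(-0.8525, 0.1021, 1.1895)
step 17: x0=(1.3197, -1.4019, 0.2799) x1=(0.7113, 1.3345, 0.7092) x2=(0.3813, 1.7381, 0.3947) x3=(-0.8564, 0.1035, 1.1826)
step 18: x0=(1.3102, -1.4226, 0.2904) x1=(0.6963, 1.3284, 0.7252) x2=(0.3966, 1.7452, 0.4137) x3=(-0.8603, 0.1049, 1.1757)
step 19: x0=(1.3008, -1.4433, 0.3010) x1=(0.6818, 1.3217, 0.7418) x2=(0.4115, 1.7528, 0.4324) x3=(-0.8642, 0.1063, 1.1688)

2.8003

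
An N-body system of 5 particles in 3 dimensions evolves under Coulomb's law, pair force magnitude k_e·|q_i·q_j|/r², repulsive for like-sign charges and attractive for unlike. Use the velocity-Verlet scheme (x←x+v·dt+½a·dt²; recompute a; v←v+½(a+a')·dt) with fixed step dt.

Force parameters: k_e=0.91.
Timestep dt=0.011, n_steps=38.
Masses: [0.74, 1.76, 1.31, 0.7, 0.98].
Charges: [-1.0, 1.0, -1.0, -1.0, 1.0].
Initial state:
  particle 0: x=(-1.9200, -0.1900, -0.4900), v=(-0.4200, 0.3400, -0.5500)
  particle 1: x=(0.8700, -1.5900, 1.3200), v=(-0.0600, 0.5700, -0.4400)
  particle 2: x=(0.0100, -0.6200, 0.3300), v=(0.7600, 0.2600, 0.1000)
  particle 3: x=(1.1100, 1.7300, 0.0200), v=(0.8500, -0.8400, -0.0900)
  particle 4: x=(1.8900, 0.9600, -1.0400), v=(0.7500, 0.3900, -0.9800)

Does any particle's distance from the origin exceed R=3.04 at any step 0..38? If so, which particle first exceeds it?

no

step 0: x0=(-1.9200, -0.1900, -0.4900) x1=(0.8700, -1.5900, 1.3200) x2=(0.0100, -0.6200, 0.3300) x3=(1.1100, 1.7300, 0.0200) x4=(1.8900, 0.9600, -1.0400)
step 1: x0=(-1.9246, -0.1863, -0.4961) x1=(0.8693, -1.5837, 1.3152) x2=(0.0184, -0.6172, 0.3311) x3=(1.1194, 1.7208, 0.0190) x4=(1.8982, 0.9643, -1.0508)
step 2: x0=(-1.9293, -0.1825, -0.5021) x1=(0.8686, -1.5774, 1.3103) x2=(0.0268, -0.6143, 0.3322) x3=(1.1288, 1.7115, 0.0179) x4=(1.9064, 0.9686, -1.0615)
step 3: x0=(-1.9340, -0.1788, -0.5082) x1=(0.8679, -1.5711, 1.3054) x2=(0.0352, -0.6115, 0.3334) x3=(1.1383, 1.7022, 0.0168) x4=(1.9146, 0.9730, -1.0722)
step 4: x0=(-1.9386, -0.1751, -0.5143) x1=(0.8672, -1.5648, 1.3005) x2=(0.0437, -0.6088, 0.3346) x3=(1.1478, 1.6929, 0.0157) x4=(1.9227, 0.9773, -1.0828)
step 5: x0=(-1.9434, -0.1713, -0.5204) x1=(0.8665, -1.5584, 1.2956) x2=(0.0522, -0.6061, 0.3358) x3=(1.1574, 1.6836, 0.0145) x4=(1.9308, 0.9817, -1.0934)
step 6: x0=(-1.9481, -0.1676, -0.5265) x1=(0.8657, -1.5521, 1.2907) x2=(0.0608, -0.6033, 0.3370) x3=(1.1671, 1.6742, 0.0133) x4=(1.9388, 0.9861, -1.1040)
step 7: x0=(-1.9528, -0.1639, -0.5326) x1=(0.8650, -1.5457, 1.2857) x2=(0.0694, -0.6007, 0.3383) x3=(1.1768, 1.6649, 0.0120) x4=(1.9468, 0.9905, -1.1146)
step 8: x0=(-1.9576, -0.1601, -0.5387) x1=(0.8642, -1.5393, 1.2808) x2=(0.0780, -0.5980, 0.3395) x3=(1.1865, 1.6555, 0.0106) x4=(1.9548, 0.9949, -1.1251)
step 9: x0=(-1.9624, -0.1564, -0.5448) x1=(0.8634, -1.5328, 1.2758) x2=(0.0866, -0.5954, 0.3408) x3=(1.1963, 1.6462, 0.0093) x4=(1.9627, 0.9994, -1.1355)
step 10: x0=(-1.9672, -0.1527, -0.5510) x1=(0.8625, -1.5264, 1.2708) x2=(0.0953, -0.5928, 0.3422) x3=(1.2062, 1.6368, 0.0078) x4=(1.9706, 1.0039, -1.1459)
step 11: x0=(-1.9720, -0.1489, -0.5571) x1=(0.8617, -1.5199, 1.2658) x2=(0.1040, -0.5903, 0.3435) x3=(1.2161, 1.6274, 0.0064) x4=(1.9785, 1.0083, -1.1563)
step 12: x0=(-1.9769, -0.1452, -0.5633) x1=(0.8608, -1.5135, 1.2608) x2=(0.1128, -0.5878, 0.3449) x3=(1.2261, 1.6179, 0.0048) x4=(1.9863, 1.0128, -1.1667)
step 13: x0=(-1.9817, -0.1415, -0.5694) x1=(0.8599, -1.5069, 1.2557) x2=(0.1216, -0.5853, 0.3463) x3=(1.2361, 1.6085, 0.0033) x4=(1.9941, 1.0174, -1.1770)
step 14: x0=(-1.9866, -0.1378, -0.5756) x1=(0.8590, -1.5004, 1.2506) x2=(0.1304, -0.5828, 0.3477) x3=(1.2462, 1.5991, 0.0017) x4=(2.0018, 1.0219, -1.1872)
step 15: x0=(-1.9915, -0.1341, -0.5818) x1=(0.8581, -1.4939, 1.2455) x2=(0.1393, -0.5804, 0.3492) x3=(1.2563, 1.5896, -0.0000) x4=(2.0095, 1.0264, -1.1975)
step 16: x0=(-1.9964, -0.1304, -0.5879) x1=(0.8572, -1.4873, 1.2404) x2=(0.1481, -0.5780, 0.3506) x3=(1.2665, 1.5802, -0.0017) x4=(2.0172, 1.0310, -1.2077)
step 17: x0=(-2.0013, -0.1266, -0.5941) x1=(0.8562, -1.4807, 1.2353) x2=(0.1571, -0.5757, 0.3521) x3=(1.2767, 1.5707, -0.0035) x4=(2.0248, 1.0356, -1.2178)
step 18: x0=(-2.0063, -0.1229, -0.6003) x1=(0.8553, -1.4741, 1.2302) x2=(0.1660, -0.5734, 0.3537) x3=(1.2870, 1.5612, -0.0053) x4=(2.0324, 1.0402, -1.2279)
step 19: x0=(-2.0112, -0.1192, -0.6065) x1=(0.8543, -1.4675, 1.2250) x2=(0.1750, -0.5711, 0.3552) x3=(1.2973, 1.5517, -0.0072) x4=(2.0400, 1.0448, -1.2380)
step 20: x0=(-2.0162, -0.1155, -0.6127) x1=(0.8532, -1.4608, 1.2198) x2=(0.1840, -0.5688, 0.3568) x3=(1.3077, 1.5422, -0.0091) x4=(2.0475, 1.0494, -1.2480)
step 21: x0=(-2.0212, -0.1118, -0.6190) x1=(0.8522, -1.4541, 1.2146) x2=(0.1930, -0.5666, 0.3584) x3=(1.3182, 1.5327, -0.0111) x4=(2.0550, 1.0540, -1.2580)
step 22: x0=(-2.0262, -0.1081, -0.6252) x1=(0.8512, -1.4474, 1.2094) x2=(0.2021, -0.5644, 0.3601) x3=(1.3287, 1.5232, -0.0131) x4=(2.0625, 1.0586, -1.2679)
step 23: x0=(-2.0312, -0.1044, -0.6314) x1=(0.8501, -1.4407, 1.2041) x2=(0.2112, -0.5623, 0.3617) x3=(1.3392, 1.5137, -0.0152) x4=(2.0699, 1.0633, -1.2778)
step 24: x0=(-2.0363, -0.1007, -0.6377) x1=(0.8490, -1.4339, 1.1989) x2=(0.2204, -0.5602, 0.3634) x3=(1.3498, 1.5042, -0.0173) x4=(2.0773, 1.0680, -1.2876)
step 25: x0=(-2.0413, -0.0970, -0.6439) x1=(0.8479, -1.4271, 1.1936) x2=(0.2295, -0.5582, 0.3652) x3=(1.3605, 1.4947, -0.0195) x4=(2.0847, 1.0726, -1.2974)
step 26: x0=(-2.0464, -0.0933, -0.6502) x1=(0.8468, -1.4203, 1.1883) x2=(0.2387, -0.5561, 0.3669) x3=(1.3712, 1.4851, -0.0218) x4=(2.0920, 1.0773, -1.3072)
step 27: x0=(-2.0514, -0.0896, -0.6564) x1=(0.8456, -1.4135, 1.1829) x2=(0.2480, -0.5542, 0.3687) x3=(1.3820, 1.4756, -0.0240) x4=(2.0993, 1.0820, -1.3169)
step 28: x0=(-2.0565, -0.0859, -0.6627) x1=(0.8444, -1.4066, 1.1775) x2=(0.2573, -0.5522, 0.3706) x3=(1.3928, 1.4661, -0.0264) x4=(2.1065, 1.0867, -1.3266)
step 29: x0=(-2.0616, -0.0822, -0.6690) x1=(0.8432, -1.3997, 1.1722) x2=(0.2665, -0.5503, 0.3724) x3=(1.4037, 1.4565, -0.0288) x4=(2.1138, 1.0914, -1.3362)
step 30: x0=(-2.0667, -0.0785, -0.6753) x1=(0.8420, -1.3928, 1.1668) x2=(0.2759, -0.5485, 0.3743) x3=(1.4146, 1.4470, -0.0312) x4=(2.1210, 1.0961, -1.3458)
step 31: x0=(-2.0719, -0.0749, -0.6815) x1=(0.8408, -1.3858, 1.1613) x2=(0.2852, -0.5467, 0.3762) x3=(1.4256, 1.4375, -0.0338) x4=(2.1281, 1.1008, -1.3554)
step 32: x0=(-2.0770, -0.0712, -0.6878) x1=(0.8395, -1.3789, 1.1559) x2=(0.2946, -0.5449, 0.3782) x3=(1.4366, 1.4279, -0.0363) x4=(2.1352, 1.1056, -1.3649)
step 33: x0=(-2.0822, -0.0675, -0.6941) x1=(0.8383, -1.3718, 1.1504) x2=(0.3041, -0.5432, 0.3802) x3=(1.4477, 1.4184, -0.0389) x4=(2.1423, 1.1103, -1.3743)
step 34: x0=(-2.0873, -0.0638, -0.7004) x1=(0.8370, -1.3648, 1.1449) x2=(0.3135, -0.5415, 0.3822) x3=(1.4588, 1.4089, -0.0416) x4=(2.1494, 1.1151, -1.3838)
step 35: x0=(-2.0925, -0.0601, -0.7067) x1=(0.8357, -1.3577, 1.1393) x2=(0.3230, -0.5399, 0.3843) x3=(1.4700, 1.3993, -0.0443) x4=(2.1564, 1.1198, -1.3931)
step 36: x0=(-2.0977, -0.0564, -0.7131) x1=(0.8343, -1.3506, 1.1337) x2=(0.3325, -0.5383, 0.3864) x3=(1.4812, 1.3898, -0.0471) x4=(2.1634, 1.1246, -1.4025)
step 37: x0=(-2.1029, -0.0528, -0.7194) x1=(0.8330, -1.3435, 1.1281) x2=(0.3421, -0.5368, 0.3885) x3=(1.4925, 1.3803, -0.0500) x4=(2.1704, 1.1293, -1.4117)
step 38: x0=(-2.1081, -0.0491, -0.7257) x1=(0.8316, -1.3363, 1.1225) x2=(0.3517, -0.5353, 0.3907) x3=(1.5038, 1.3707, -0.0529) x4=(2.1774, 1.1341, -1.4210)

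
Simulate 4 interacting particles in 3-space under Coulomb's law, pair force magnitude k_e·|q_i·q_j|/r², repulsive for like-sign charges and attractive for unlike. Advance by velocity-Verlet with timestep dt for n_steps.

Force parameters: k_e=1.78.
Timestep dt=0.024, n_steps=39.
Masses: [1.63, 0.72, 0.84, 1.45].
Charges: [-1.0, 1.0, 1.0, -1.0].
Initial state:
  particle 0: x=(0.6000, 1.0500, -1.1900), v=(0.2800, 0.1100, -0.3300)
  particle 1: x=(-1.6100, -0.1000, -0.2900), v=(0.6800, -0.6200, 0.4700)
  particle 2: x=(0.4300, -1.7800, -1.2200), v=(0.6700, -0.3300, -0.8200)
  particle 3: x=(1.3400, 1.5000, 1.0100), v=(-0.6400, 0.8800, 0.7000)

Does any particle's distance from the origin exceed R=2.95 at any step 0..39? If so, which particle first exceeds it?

step 0: x0=(0.6000, 1.0500, -1.1900) x1=(-1.6100, -0.1000, -0.2900) x2=(0.4300, -1.7800, -1.2200) x3=(1.3400, 1.5000, 1.0100)
step 1: x0=(0.6067, 1.0526, -1.1980) x1=(-1.5936, -0.1148, -0.2787) x2=(0.4461, -1.7879, -1.2397) x3=(1.3246, 1.5211, 1.0268)
step 2: x0=(0.6132, 1.0550, -1.2060) x1=(-1.5771, -0.1293, -0.2674) x2=(0.4624, -1.7956, -1.2594) x3=(1.3092, 1.5422, 1.0437)
step 3: x0=(0.6197, 1.0573, -1.2141) x1=(-1.5605, -0.1435, -0.2560) x2=(0.4789, -1.8032, -1.2791) x3=(1.2938, 1.5632, 1.0607)
step 4: x0=(0.6260, 1.0595, -1.2223) x1=(-1.5437, -0.1575, -0.2446) x2=(0.4954, -1.8107, -1.2988) x3=(1.2784, 1.5842, 1.0778)
step 5: x0=(0.6322, 1.0615, -1.2305) x1=(-1.5268, -0.1713, -0.2332) x2=(0.5121, -1.8181, -1.3185) x3=(1.2630, 1.6052, 1.0949)
step 6: x0=(0.6384, 1.0633, -1.2388) x1=(-1.5098, -0.1848, -0.2217) x2=(0.5289, -1.8254, -1.3383) x3=(1.2475, 1.6261, 1.1121)
step 7: x0=(0.6444, 1.0651, -1.2472) x1=(-1.4927, -0.1981, -0.2102) x2=(0.5458, -1.8326, -1.3581) x3=(1.2320, 1.6470, 1.1293)
step 8: x0=(0.6503, 1.0667, -1.2556) x1=(-1.4755, -0.2111, -0.1987) x2=(0.5629, -1.8397, -1.3778) x3=(1.2165, 1.6679, 1.1466)
step 9: x0=(0.6562, 1.0681, -1.2641) x1=(-1.4581, -0.2239, -0.1871) x2=(0.5801, -1.8466, -1.3976) x3=(1.2010, 1.6887, 1.1640)
step 10: x0=(0.6619, 1.0695, -1.2727) x1=(-1.4407, -0.2364, -0.1755) x2=(0.5974, -1.8535, -1.4175) x3=(1.1855, 1.7095, 1.1815)
step 11: x0=(0.6676, 1.0707, -1.2813) x1=(-1.4231, -0.2486, -0.1638) x2=(0.6148, -1.8602, -1.4373) x3=(1.1699, 1.7303, 1.1989)
step 12: x0=(0.6732, 1.0717, -1.2900) x1=(-1.4054, -0.2606, -0.1522) x2=(0.6323, -1.8668, -1.4572) x3=(1.1543, 1.7510, 1.2165)
step 13: x0=(0.6787, 1.0726, -1.2987) x1=(-1.3876, -0.2724, -0.1404) x2=(0.6499, -1.8734, -1.4771) x3=(1.1386, 1.7717, 1.2341)
step 14: x0=(0.6841, 1.0734, -1.3075) x1=(-1.3697, -0.2839, -0.1287) x2=(0.6676, -1.8798, -1.4970) x3=(1.1230, 1.7924, 1.2517)
step 15: x0=(0.6895, 1.0740, -1.3163) x1=(-1.3516, -0.2951, -0.1168) x2=(0.6855, -1.8861, -1.5169) x3=(1.1073, 1.8130, 1.2694)
step 16: x0=(0.6948, 1.0745, -1.3252) x1=(-1.3335, -0.3061, -0.1050) x2=(0.7034, -1.8923, -1.5369) x3=(1.0916, 1.8336, 1.2872)
step 17: x0=(0.6999, 1.0749, -1.3341) x1=(-1.3153, -0.3169, -0.0931) x2=(0.7215, -1.8984, -1.5568) x3=(1.0758, 1.8541, 1.3050)
step 18: x0=(0.7051, 1.0751, -1.3431) x1=(-1.2969, -0.3274, -0.0812) x2=(0.7396, -1.9043, -1.5768) x3=(1.0601, 1.8747, 1.3228)
step 19: x0=(0.7101, 1.0752, -1.3521) x1=(-1.2785, -0.3376, -0.0692) x2=(0.7579, -1.9102, -1.5969) x3=(1.0443, 1.8952, 1.3407)
step 20: x0=(0.7151, 1.0752, -1.3611) x1=(-1.2599, -0.3476, -0.0572) x2=(0.7762, -1.9160, -1.6169) x3=(1.0284, 1.9156, 1.3587)
step 21: x0=(0.7200, 1.0750, -1.3702) x1=(-1.2412, -0.3573, -0.0451) x2=(0.7946, -1.9217, -1.6370) x3=(1.0126, 1.9360, 1.3766)
step 22: x0=(0.7249, 1.0747, -1.3794) x1=(-1.2225, -0.3668, -0.0330) x2=(0.8132, -1.9272, -1.6571) x3=(0.9967, 1.9564, 1.3946)
step 23: x0=(0.7297, 1.0743, -1.3885) x1=(-1.2036, -0.3760, -0.0209) x2=(0.8318, -1.9327, -1.6773) x3=(0.9808, 1.9768, 1.4127)
step 24: x0=(0.7344, 1.0737, -1.3977) x1=(-1.1847, -0.3850, -0.0087) x2=(0.8505, -1.9380, -1.6974) x3=(0.9648, 1.9971, 1.4308)
step 25: x0=(0.7391, 1.0730, -1.4070) x1=(-1.1656, -0.3937, 0.0035) x2=(0.8692, -1.9433, -1.7176) x3=(0.9489, 2.0174, 1.4489)
step 26: x0=(0.7437, 1.0721, -1.4162) x1=(-1.1465, -0.4022, 0.0157) x2=(0.8881, -1.9484, -1.7378) x3=(0.9329, 2.0376, 1.4670)
step 27: x0=(0.7483, 1.0712, -1.4255) x1=(-1.1272, -0.4104, 0.0280) x2=(0.9070, -1.9535, -1.7581) x3=(0.9168, 2.0578, 1.4852)
step 28: x0=(0.7528, 1.0701, -1.4348) x1=(-1.1079, -0.4184, 0.0403) x2=(0.9260, -1.9584, -1.7784) x3=(0.9008, 2.0780, 1.5034)
step 29: x0=(0.7572, 1.0688, -1.4442) x1=(-1.0885, -0.4261, 0.0527) x2=(0.9451, -1.9632, -1.7987) x3=(0.8847, 2.0981, 1.5217)
step 30: x0=(0.7617, 1.0675, -1.4536) x1=(-1.0690, -0.4335, 0.0651) x2=(0.9642, -1.9680, -1.8190) x3=(0.8685, 2.1182, 1.5399)
step 31: x0=(0.7660, 1.0660, -1.4630) x1=(-1.0494, -0.4408, 0.0775) x2=(0.9834, -1.9726, -1.8394) x3=(0.8524, 2.1383, 1.5582)
step 32: x0=(0.7703, 1.0643, -1.4724) x1=(-1.0297, -0.4478, 0.0900) x2=(1.0027, -1.9771, -1.8598) x3=(0.8362, 2.1583, 1.5765)
step 33: x0=(0.7746, 1.0626, -1.4818) x1=(-1.0099, -0.4545, 0.1025) x2=(1.0221, -1.9815, -1.8802) x3=(0.8200, 2.1783, 1.5949)
step 34: x0=(0.7788, 1.0607, -1.4913) x1=(-0.9900, -0.4610, 0.1150) x2=(1.0415, -1.9859, -1.9007) x3=(0.8038, 2.1982, 1.6132)
step 35: x0=(0.7830, 1.0587, -1.5008) x1=(-0.9701, -0.4672, 0.1276) x2=(1.0609, -1.9901, -1.9212) x3=(0.7875, 2.2181, 1.6316)
step 36: x0=(0.7871, 1.0566, -1.5103) x1=(-0.9500, -0.4732, 0.1401) x2=(1.0805, -1.9942, -1.9417) x3=(0.7712, 2.2380, 1.6500)
step 37: x0=(0.7912, 1.0543, -1.5198) x1=(-0.9299, -0.4790, 0.1528) x2=(1.1001, -1.9982, -1.9622) x3=(0.7549, 2.2578, 1.6685)
step 38: x0=(0.7952, 1.0519, -1.5293) x1=(-0.9097, -0.4845, 0.1654) x2=(1.1197, -2.0021, -1.9828) x3=(0.7386, 2.2776, 1.6869)
step 39: x0=(0.7992, 1.0494, -1.5389) x1=(-0.8895, -0.4898, 0.1781) x2=(1.1394, -2.0059, -2.0034) x3=(0.7222, 2.2974, 1.7054)

yes, particle 2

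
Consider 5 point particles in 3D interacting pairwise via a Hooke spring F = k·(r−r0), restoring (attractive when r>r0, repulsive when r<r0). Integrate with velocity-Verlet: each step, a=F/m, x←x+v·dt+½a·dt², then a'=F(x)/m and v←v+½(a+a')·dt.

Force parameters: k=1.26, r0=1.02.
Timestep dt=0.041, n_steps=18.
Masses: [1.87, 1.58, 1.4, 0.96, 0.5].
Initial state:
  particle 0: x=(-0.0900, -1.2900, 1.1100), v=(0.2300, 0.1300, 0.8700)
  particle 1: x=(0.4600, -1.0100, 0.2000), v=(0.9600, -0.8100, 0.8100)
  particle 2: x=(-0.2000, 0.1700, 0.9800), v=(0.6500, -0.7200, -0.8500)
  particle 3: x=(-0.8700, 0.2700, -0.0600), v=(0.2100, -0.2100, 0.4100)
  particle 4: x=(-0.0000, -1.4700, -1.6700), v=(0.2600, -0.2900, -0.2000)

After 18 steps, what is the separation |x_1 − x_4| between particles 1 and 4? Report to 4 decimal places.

1.1940

step 0: x0=(-0.0900, -1.2900, 1.1100) x1=(0.4600, -1.0100, 0.2000) x2=(-0.2000, 0.1700, 0.9800) x3=(-0.8700, 0.2700, -0.0600) x4=(-0.0000, -1.4700, -1.6700)
step 1: x0=(-0.0808, -1.2840, 1.1443) x1=(0.4986, -1.0427, 0.2327) x2=(-0.1731, 0.1390, 0.9435) x3=(-0.8596, 0.2587, -0.0433) x4=(0.0096, -1.4766, -1.6667)
step 2: x0=(-0.0719, -1.2768, 1.1757) x1=(0.5357, -1.0744, 0.2645) x2=(-0.1459, 0.1052, 0.9038) x3=(-0.8455, 0.2420, -0.0267) x4=(0.0173, -1.4729, -1.6404)
step 3: x0=(-0.0634, -1.2684, 1.2042) x1=(0.5712, -1.1050, 0.2952) x2=(-0.1182, 0.0687, 0.8613) x3=(-0.8278, 0.2199, -0.0103) x4=(0.0232, -1.4591, -1.5913)
step 4: x0=(-0.0552, -1.2588, 1.2298) x1=(0.6051, -1.1346, 0.3247) x2=(-0.0902, 0.0296, 0.8160) x3=(-0.8065, 0.1926, 0.0059) x4=(0.0275, -1.4356, -1.5201)
step 5: x0=(-0.0473, -1.2482, 1.2525) x1=(0.6374, -1.1630, 0.3532) x2=(-0.0618, -0.0119, 0.7684) x3=(-0.7817, 0.1602, 0.0220) x4=(0.0305, -1.4033, -1.4280)
step 6: x0=(-0.0397, -1.2365, 1.2724) x1=(0.6680, -1.1903, 0.3807) x2=(-0.0331, -0.0555, 0.7187) x3=(-0.7536, 0.1229, 0.0381) x4=(0.0322, -1.3628, -1.3162)
step 7: x0=(-0.0323, -1.2240, 1.2896) x1=(0.6970, -1.2165, 0.4072) x2=(-0.0040, -0.1011, 0.6673) x3=(-0.7223, 0.0811, 0.0543) x4=(0.0331, -1.3151, -1.1866)
step 8: x0=(-0.0252, -1.2105, 1.3043) x1=(0.7244, -1.2416, 0.4328) x2=(0.0254, -0.1485, 0.6146) x3=(-0.6881, 0.0350, 0.0707) x4=(0.0333, -1.2613, -1.0412)
step 9: x0=(-0.0183, -1.1962, 1.3166) x1=(0.7502, -1.2655, 0.4576) x2=(0.0552, -0.1974, 0.5608) x3=(-0.6512, -0.0149, 0.0874) x4=(0.0330, -1.2027, -0.8823)
step 10: x0=(-0.0115, -1.1810, 1.3266) x1=(0.7745, -1.2883, 0.4817) x2=(0.0853, -0.2476, 0.5065) x3=(-0.6119, -0.0681, 0.1047) x4=(0.0325, -1.1403, -0.7124)
step 11: x0=(-0.0049, -1.1652, 1.3346) x1=(0.7974, -1.3101, 0.5054) x2=(0.1159, -0.2989, 0.4519) x3=(-0.5706, -0.1243, 0.1228) x4=(0.0321, -1.0755, -0.5340)
step 12: x0=(0.0017, -1.1487, 1.3408) x1=(0.8190, -1.3308, 0.5285) x2=(0.1468, -0.3509, 0.3975) x3=(-0.5275, -0.1830, 0.1417) x4=(0.0317, -1.0096, -0.3496)
step 13: x0=(0.0081, -1.1316, 1.3455) x1=(0.8393, -1.3505, 0.5514) x2=(0.1783, -0.4035, 0.3434) x3=(-0.4833, -0.2435, 0.1617) x4=(0.0317, -0.9439, -0.1616)
step 14: x0=(0.0146, -1.1139, 1.3488) x1=(0.8585, -1.3693, 0.5741) x2=(0.2103, -0.4563, 0.2901) x3=(-0.4381, -0.3054, 0.1829) x4=(0.0320, -0.8798, 0.0279)
step 15: x0=(0.0210, -1.0958, 1.3510) x1=(0.8766, -1.3874, 0.5966) x2=(0.2432, -0.5089, 0.2377) x3=(-0.3926, -0.3683, 0.2052) x4=(0.0326, -0.8186, 0.2177)
step 16: x0=(0.0275, -1.0773, 1.3522) x1=(0.8938, -1.4046, 0.6189) x2=(0.2772, -0.5612, 0.1856) x3=(-0.3471, -0.4317, 0.2285) x4=(0.0330, -0.7612, 0.4081)
step 17: x0=(0.0341, -1.0586, 1.3528) x1=(0.9100, -1.4212, 0.6411) x2=(0.3124, -0.6134, 0.1335) x3=(-0.3020, -0.4953, 0.2524) x4=(0.0334, -0.7066, 0.6007)
step 18: x0=(0.0408, -1.0398, 1.3529) x1=(0.9253, -1.4370, 0.6632) x2=(0.3484, -0.6658, 0.0811) x3=(-0.2573, -0.5594, 0.2766) x4=(0.0346, -0.6531, 0.7957)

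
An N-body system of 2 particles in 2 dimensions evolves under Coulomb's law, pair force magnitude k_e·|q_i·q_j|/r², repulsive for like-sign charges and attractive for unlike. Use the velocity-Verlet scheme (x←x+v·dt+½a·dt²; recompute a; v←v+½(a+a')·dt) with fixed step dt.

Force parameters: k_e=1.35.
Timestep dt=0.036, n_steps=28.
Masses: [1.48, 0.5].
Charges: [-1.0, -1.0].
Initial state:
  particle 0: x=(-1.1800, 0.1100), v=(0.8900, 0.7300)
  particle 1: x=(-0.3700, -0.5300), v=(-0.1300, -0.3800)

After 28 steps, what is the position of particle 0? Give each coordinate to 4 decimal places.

(-0.4472, 1.0803)

step 0: x0=(-1.1800, 0.1100) x1=(-0.3700, -0.5300)
step 1: x0=(-1.1484, 0.1366) x1=(-0.3734, -0.5447)
step 2: x0=(-1.1176, 0.1640) x1=(-0.3743, -0.5616)
step 3: x0=(-1.0876, 0.1921) x1=(-0.3729, -0.5807)
step 4: x0=(-1.0584, 0.2210) x1=(-0.3694, -0.6021)
step 5: x0=(-1.0298, 0.2507) x1=(-0.3639, -0.6259)
step 6: x0=(-1.0018, 0.2812) x1=(-0.3566, -0.6520)
step 7: x0=(-0.9743, 0.3124) x1=(-0.3479, -0.6803)
step 8: x0=(-0.9472, 0.3443) x1=(-0.3377, -0.7108)
step 9: x0=(-0.9206, 0.3770) x1=(-0.3264, -0.7433)
step 10: x0=(-0.8943, 0.4103) x1=(-0.3141, -0.7777)
step 11: x0=(-0.8683, 0.4442) x1=(-0.3009, -0.8139)
step 12: x0=(-0.8426, 0.4786) x1=(-0.2869, -0.8518)
step 13: x0=(-0.8171, 0.5136) x1=(-0.2723, -0.8913)
step 14: x0=(-0.7917, 0.5491) x1=(-0.2571, -0.9322)
step 15: x0=(-0.7665, 0.5850) x1=(-0.2414, -0.9744)
step 16: x0=(-0.7415, 0.6213) x1=(-0.2254, -1.0178)
step 17: x0=(-0.7166, 0.6581) x1=(-0.2089, -1.0624)
step 18: x0=(-0.6918, 0.6951) x1=(-0.1922, -1.1080)
step 19: x0=(-0.6671, 0.7325) x1=(-0.1752, -1.1546)
step 20: x0=(-0.6424, 0.7702) x1=(-0.1580, -1.2021)
step 21: x0=(-0.6179, 0.8082) x1=(-0.1406, -1.2504)
step 22: x0=(-0.5934, 0.8464) x1=(-0.1229, -1.2994)
step 23: x0=(-0.5689, 0.8849) x1=(-0.1052, -1.3492)
step 24: x0=(-0.5445, 0.9236) x1=(-0.0873, -1.3996)
step 25: x0=(-0.5201, 0.9625) x1=(-0.0693, -1.4506)
step 26: x0=(-0.4958, 1.0016) x1=(-0.0511, -1.5023)
step 27: x0=(-0.4715, 1.0409) x1=(-0.0329, -1.5544)
step 28: x0=(-0.4472, 1.0803) x1=(-0.0146, -1.6070)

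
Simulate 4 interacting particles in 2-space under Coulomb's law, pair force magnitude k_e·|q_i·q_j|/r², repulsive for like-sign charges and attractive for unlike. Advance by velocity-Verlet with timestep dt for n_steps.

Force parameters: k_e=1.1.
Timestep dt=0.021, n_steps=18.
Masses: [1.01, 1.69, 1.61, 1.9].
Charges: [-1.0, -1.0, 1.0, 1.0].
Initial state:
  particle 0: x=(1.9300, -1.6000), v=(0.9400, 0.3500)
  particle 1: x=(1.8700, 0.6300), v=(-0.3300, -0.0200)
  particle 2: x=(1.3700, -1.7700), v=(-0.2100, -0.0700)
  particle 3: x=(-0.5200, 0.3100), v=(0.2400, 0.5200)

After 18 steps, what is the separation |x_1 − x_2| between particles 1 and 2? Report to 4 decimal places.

2.4087

step 0: x0=(1.9300, -1.6000) x1=(1.8700, 0.6300) x2=(1.3700, -1.7700) x3=(-0.5200, 0.3100)
step 1: x0=(1.9491, -1.5929) x1=(1.8630, 0.6296) x2=(1.3660, -1.7713) x3=(-0.5149, 0.3209)
step 2: x0=(1.9668, -1.5862) x1=(1.8560, 0.6292) x2=(1.3629, -1.7724) x3=(-0.5098, 0.3319)
step 3: x0=(1.9834, -1.5800) x1=(1.8489, 0.6288) x2=(1.3605, -1.7732) x3=(-0.5047, 0.3428)
step 4: x0=(1.9989, -1.5741) x1=(1.8418, 0.6284) x2=(1.3588, -1.7738) x3=(-0.4995, 0.3538)
step 5: x0=(2.0134, -1.5687) x1=(1.8346, 0.6280) x2=(1.3578, -1.7742) x3=(-0.4943, 0.3648)
step 6: x0=(2.0268, -1.5636) x1=(1.8273, 0.6276) x2=(1.3574, -1.7744) x3=(-0.4890, 0.3758)
step 7: x0=(2.0393, -1.5589) x1=(1.8199, 0.6272) x2=(1.3576, -1.7743) x3=(-0.4836, 0.3868)
step 8: x0=(2.0508, -1.5545) x1=(1.8125, 0.6268) x2=(1.3585, -1.7741) x3=(-0.4783, 0.3978)
step 9: x0=(2.0615, -1.5505) x1=(1.8051, 0.6264) x2=(1.3599, -1.7737) x3=(-0.4728, 0.4088)
step 10: x0=(2.0713, -1.5468) x1=(1.7975, 0.6261) x2=(1.3619, -1.7731) x3=(-0.4674, 0.4199)
step 11: x0=(2.0802, -1.5434) x1=(1.7899, 0.6257) x2=(1.3644, -1.7723) x3=(-0.4619, 0.4309)
step 12: x0=(2.0883, -1.5404) x1=(1.7822, 0.6254) x2=(1.3675, -1.7713) x3=(-0.4563, 0.4420)
step 13: x0=(2.0956, -1.5377) x1=(1.7744, 0.6250) x2=(1.3711, -1.7701) x3=(-0.4507, 0.4531)
step 14: x0=(2.1021, -1.5354) x1=(1.7666, 0.6247) x2=(1.3752, -1.7687) x3=(-0.4450, 0.4642)
step 15: x0=(2.1077, -1.5333) x1=(1.7586, 0.6244) x2=(1.3798, -1.7672) x3=(-0.4393, 0.4753)
step 16: x0=(2.1126, -1.5316) x1=(1.7506, 0.6240) x2=(1.3850, -1.7655) x3=(-0.4335, 0.4865)
step 17: x0=(2.1167, -1.5302) x1=(1.7426, 0.6237) x2=(1.3907, -1.7636) x3=(-0.4277, 0.4976)
step 18: x0=(2.1199, -1.5291) x1=(1.7344, 0.6234) x2=(1.3969, -1.7615) x3=(-0.4218, 0.5087)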